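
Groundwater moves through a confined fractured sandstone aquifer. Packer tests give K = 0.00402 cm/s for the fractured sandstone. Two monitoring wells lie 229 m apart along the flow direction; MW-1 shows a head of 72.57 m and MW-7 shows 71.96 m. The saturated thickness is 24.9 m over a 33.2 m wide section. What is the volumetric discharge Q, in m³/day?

Convert K: 0.00402 cm/s × 864 = 3.473 m/day.
Cross-sectional area A = 33.2 × 24.9 = 826.7 m².
Hydraulic gradient i = (72.57 − 71.96) / 229 = 0.61 / 229 = 0.002664.
Darcy's law: Q = K · A · i = 3.473 × 826.7 × 0.002664 = 7.648 m³/day.

7.65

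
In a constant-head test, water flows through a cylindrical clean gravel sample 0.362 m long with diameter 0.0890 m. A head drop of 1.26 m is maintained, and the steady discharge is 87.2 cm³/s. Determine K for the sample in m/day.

348

Cross-sectional area A = π·(d/2)² = π × (0.0890/2)² = 0.006221 m².
Convert discharge: 87.2 cm³/s = 8.720e-05 m³/s.
Darcy's law rearranged: K = Q·L / (A·Δh) = 8.720e-05 × 0.362 / (0.006221 × 1.26) = 0.004027 m/s = 347.9 m/day.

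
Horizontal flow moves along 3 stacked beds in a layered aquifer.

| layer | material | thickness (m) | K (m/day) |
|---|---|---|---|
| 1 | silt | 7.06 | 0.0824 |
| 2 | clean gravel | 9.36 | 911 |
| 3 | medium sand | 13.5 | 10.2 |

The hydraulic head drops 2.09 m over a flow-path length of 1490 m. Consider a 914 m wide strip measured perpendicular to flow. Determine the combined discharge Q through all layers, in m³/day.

Flow is parallel to layering, so each bed carries its own Darcy discharge and the transmissivities add.
Σ(K_i·b_i) = 0.0824×7.06 + 911×9.36 + 10.2×13.5 = 8665 m²/day.
Hydraulic gradient i = Δh / L = 2.09 / 1490 = 0.001403.
Q = Σ(K_i·b_i) · W · i = 8665 × 914 × 0.001403 = 11109 m³/day.

11100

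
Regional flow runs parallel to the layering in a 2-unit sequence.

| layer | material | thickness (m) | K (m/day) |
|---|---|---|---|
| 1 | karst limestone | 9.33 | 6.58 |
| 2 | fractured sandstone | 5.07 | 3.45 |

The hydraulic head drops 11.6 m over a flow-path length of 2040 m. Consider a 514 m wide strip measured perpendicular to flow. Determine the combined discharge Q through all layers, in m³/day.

231

Flow is parallel to layering, so each bed carries its own Darcy discharge and the transmissivities add.
Σ(K_i·b_i) = 6.58×9.33 + 3.45×5.07 = 78.88 m²/day.
Hydraulic gradient i = Δh / L = 11.6 / 2040 = 0.005686.
Q = Σ(K_i·b_i) · W · i = 78.88 × 514 × 0.005686 = 230.6 m³/day.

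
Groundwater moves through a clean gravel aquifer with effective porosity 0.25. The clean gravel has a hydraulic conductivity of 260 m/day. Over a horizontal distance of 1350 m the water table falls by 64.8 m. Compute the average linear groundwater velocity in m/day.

Hydraulic gradient i = Δh / L = 64.8 / 1350 = 0.04800.
Darcy flux q = K · i = 260.0 × 0.04800 = 12.48 m/day.
Seepage velocity v = q / n_e = 12.48 / 0.25 = 49.92 m/day.

49.9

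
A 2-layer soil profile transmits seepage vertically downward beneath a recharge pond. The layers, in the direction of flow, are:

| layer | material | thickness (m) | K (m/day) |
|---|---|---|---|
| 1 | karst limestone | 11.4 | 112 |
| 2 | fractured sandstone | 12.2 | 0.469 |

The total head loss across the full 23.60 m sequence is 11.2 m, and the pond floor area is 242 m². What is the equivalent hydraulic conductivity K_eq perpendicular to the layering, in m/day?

0.904

Flow is perpendicular to layering, so the layers act in series and the equivalent K is the thickness-weighted harmonic mean.
Total thickness L = 11.4 + 12.2 = 23.60 m.
Σ(b_i/K_i) = 11.4/112 + 12.2/0.469 = 26.11 d.
K_eq = L / Σ(b_i/K_i) = 23.60 / 26.11 = 0.9037 m/day.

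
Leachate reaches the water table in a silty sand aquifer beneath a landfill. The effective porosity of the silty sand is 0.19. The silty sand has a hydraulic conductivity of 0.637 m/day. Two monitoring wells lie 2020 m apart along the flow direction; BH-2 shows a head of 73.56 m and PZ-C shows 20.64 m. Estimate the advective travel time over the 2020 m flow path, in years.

Hydraulic gradient i = (73.56 − 20.64) / 2020 = 52.92 / 2020 = 0.02620.
Darcy flux q = K · i = 0.6370 × 0.02620 = 0.01669 m/day.
Seepage velocity v = q / n_e = 0.01669 / 0.19 = 0.08783 m/day.
Travel time t = L / v = 2020 / 0.08783 = 22998 days = 62.97 years.

63.0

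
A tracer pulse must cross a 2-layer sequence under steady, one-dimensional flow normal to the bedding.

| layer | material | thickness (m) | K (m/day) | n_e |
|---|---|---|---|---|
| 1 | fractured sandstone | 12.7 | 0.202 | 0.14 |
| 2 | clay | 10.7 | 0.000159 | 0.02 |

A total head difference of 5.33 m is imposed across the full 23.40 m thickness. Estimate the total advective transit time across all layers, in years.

68.9

With flow normal to the layers, continuity requires the same specific discharge q through every layer.
Σ(b_i/K_i) = 12.7/0.202 + 10.7/0.000159 = 67358 d.
q = Δh / Σ(b_i/K_i) = 5.33 / 67358 = 7.913e-05 m/day.
In each layer the seepage velocity is v_i = q/n_i, so the layer transit time is t_i = b_i·n_i / q:
  layer 1 (fractured sandstone): t_1 = 12.7 × 0.14 / 7.913e-05 = 22470 d
  layer 2 (clay): t_2 = 10.7 × 0.02 / 7.913e-05 = 2704 d
Total t = Σ t_i = 25174 days = 68.92 years.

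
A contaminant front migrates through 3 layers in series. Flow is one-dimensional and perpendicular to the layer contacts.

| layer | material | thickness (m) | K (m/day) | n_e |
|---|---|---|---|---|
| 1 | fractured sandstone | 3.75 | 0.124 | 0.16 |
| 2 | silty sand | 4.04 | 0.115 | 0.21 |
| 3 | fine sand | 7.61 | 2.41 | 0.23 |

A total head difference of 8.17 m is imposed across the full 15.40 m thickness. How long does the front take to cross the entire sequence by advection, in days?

With flow normal to the layers, continuity requires the same specific discharge q through every layer.
Σ(b_i/K_i) = 3.75/0.124 + 4.04/0.115 + 7.61/2.41 = 68.53 d.
q = Δh / Σ(b_i/K_i) = 8.17 / 68.53 = 0.1192 m/day.
In each layer the seepage velocity is v_i = q/n_i, so the layer transit time is t_i = b_i·n_i / q:
  layer 1 (fractured sandstone): t_1 = 3.75 × 0.16 / 0.1192 = 5.033 d
  layer 2 (silty sand): t_2 = 4.04 × 0.21 / 0.1192 = 7.116 d
  layer 3 (fine sand): t_3 = 7.61 × 0.23 / 0.1192 = 14.68 d
Total t = Σ t_i = 26.83 days.

26.8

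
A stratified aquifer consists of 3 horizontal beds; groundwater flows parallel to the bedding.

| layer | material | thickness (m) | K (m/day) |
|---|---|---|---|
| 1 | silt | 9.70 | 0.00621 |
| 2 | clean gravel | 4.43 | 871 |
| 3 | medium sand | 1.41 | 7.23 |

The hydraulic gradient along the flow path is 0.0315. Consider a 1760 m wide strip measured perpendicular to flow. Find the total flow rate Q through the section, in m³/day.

214000

Flow is parallel to layering, so each bed carries its own Darcy discharge and the transmissivities add.
Σ(K_i·b_i) = 0.00621×9.70 + 871×4.43 + 7.23×1.41 = 3869 m²/day.
Hydraulic gradient i = 0.0315.
Q = Σ(K_i·b_i) · W · i = 3869 × 1760 × 0.03150 = 2.145e+05 m³/day.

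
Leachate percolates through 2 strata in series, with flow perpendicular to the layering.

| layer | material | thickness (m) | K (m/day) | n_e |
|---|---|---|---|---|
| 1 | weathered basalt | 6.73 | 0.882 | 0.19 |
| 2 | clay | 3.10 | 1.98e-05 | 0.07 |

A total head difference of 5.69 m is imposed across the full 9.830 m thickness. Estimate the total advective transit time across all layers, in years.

113

With flow normal to the layers, continuity requires the same specific discharge q through every layer.
Σ(b_i/K_i) = 6.73/0.882 + 3.10/1.98e-05 = 1.566e+05 d.
q = Δh / Σ(b_i/K_i) = 5.69 / 1.566e+05 = 3.634e-05 m/day.
In each layer the seepage velocity is v_i = q/n_i, so the layer transit time is t_i = b_i·n_i / q:
  layer 1 (weathered basalt): t_1 = 6.73 × 0.19 / 3.634e-05 = 35186 d
  layer 2 (clay): t_2 = 3.10 × 0.07 / 3.634e-05 = 5971 d
Total t = Σ t_i = 41158 days = 112.7 years.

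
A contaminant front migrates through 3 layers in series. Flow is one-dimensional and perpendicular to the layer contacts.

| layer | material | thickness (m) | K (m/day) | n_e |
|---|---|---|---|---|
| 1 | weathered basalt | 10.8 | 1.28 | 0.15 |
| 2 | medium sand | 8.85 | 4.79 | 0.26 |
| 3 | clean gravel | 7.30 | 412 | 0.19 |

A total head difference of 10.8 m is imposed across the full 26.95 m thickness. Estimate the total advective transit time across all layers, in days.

With flow normal to the layers, continuity requires the same specific discharge q through every layer.
Σ(b_i/K_i) = 10.8/1.28 + 8.85/4.79 + 7.30/412 = 10.30 d.
q = Δh / Σ(b_i/K_i) = 10.8 / 10.30 = 1.048 m/day.
In each layer the seepage velocity is v_i = q/n_i, so the layer transit time is t_i = b_i·n_i / q:
  layer 1 (weathered basalt): t_1 = 10.8 × 0.15 / 1.048 = 1.545 d
  layer 2 (medium sand): t_2 = 8.85 × 0.26 / 1.048 = 2.195 d
  layer 3 (clean gravel): t_3 = 7.30 × 0.19 / 1.048 = 1.323 d
Total t = Σ t_i = 5.064 days.

5.06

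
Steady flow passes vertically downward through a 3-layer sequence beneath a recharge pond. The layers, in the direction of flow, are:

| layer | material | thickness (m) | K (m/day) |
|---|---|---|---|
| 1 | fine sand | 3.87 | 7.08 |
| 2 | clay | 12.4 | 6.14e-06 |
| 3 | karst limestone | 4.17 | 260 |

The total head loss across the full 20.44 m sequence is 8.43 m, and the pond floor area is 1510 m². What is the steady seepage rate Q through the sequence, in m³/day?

0.00630

Flow is perpendicular to layering, so the layers act in series and the equivalent K is the thickness-weighted harmonic mean.
Total thickness L = 3.87 + 12.4 + 4.17 = 20.44 m.
Σ(b_i/K_i) = 3.87/7.08 + 12.4/6.14e-06 + 4.17/260 = 2.020e+06 d.
K_eq = L / Σ(b_i/K_i) = 20.44 / 2.020e+06 = 1.012e-05 m/day.
Q = K_eq · A · (Δh/L) = 1.012e-05 × 1510 × (8.43/20.44) = 0.006303 m³/day.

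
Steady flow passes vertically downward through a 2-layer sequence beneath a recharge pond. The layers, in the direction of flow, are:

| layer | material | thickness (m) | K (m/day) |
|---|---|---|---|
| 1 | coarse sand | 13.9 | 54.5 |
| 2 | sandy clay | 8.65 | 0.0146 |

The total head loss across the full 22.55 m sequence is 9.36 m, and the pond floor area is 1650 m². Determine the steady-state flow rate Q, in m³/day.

Flow is perpendicular to layering, so the layers act in series and the equivalent K is the thickness-weighted harmonic mean.
Total thickness L = 13.9 + 8.65 = 22.55 m.
Σ(b_i/K_i) = 13.9/54.5 + 8.65/0.0146 = 592.7 d.
K_eq = L / Σ(b_i/K_i) = 22.55 / 592.7 = 0.03804 m/day.
Q = K_eq · A · (Δh/L) = 0.03804 × 1650 × (9.36/22.55) = 26.06 m³/day.

26.1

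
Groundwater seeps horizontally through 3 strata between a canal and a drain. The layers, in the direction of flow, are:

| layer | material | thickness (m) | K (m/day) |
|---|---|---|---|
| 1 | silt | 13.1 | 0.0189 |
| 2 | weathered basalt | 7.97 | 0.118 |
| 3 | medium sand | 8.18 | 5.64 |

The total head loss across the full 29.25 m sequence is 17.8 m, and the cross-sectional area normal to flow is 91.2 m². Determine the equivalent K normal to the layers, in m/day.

Flow is perpendicular to layering, so the layers act in series and the equivalent K is the thickness-weighted harmonic mean.
Total thickness L = 13.1 + 7.97 + 8.18 = 29.25 m.
Σ(b_i/K_i) = 13.1/0.0189 + 7.97/0.118 + 8.18/5.64 = 762.1 d.
K_eq = L / Σ(b_i/K_i) = 29.25 / 762.1 = 0.03838 m/day.

0.0384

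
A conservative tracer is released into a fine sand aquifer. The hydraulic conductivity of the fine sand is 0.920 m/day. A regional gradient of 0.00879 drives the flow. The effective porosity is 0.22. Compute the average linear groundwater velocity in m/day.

Hydraulic gradient i = 0.00879.
Darcy flux q = K · i = 0.9200 × 0.008790 = 0.008087 m/day.
Seepage velocity v = q / n_e = 0.008087 / 0.22 = 0.03676 m/day.

0.0368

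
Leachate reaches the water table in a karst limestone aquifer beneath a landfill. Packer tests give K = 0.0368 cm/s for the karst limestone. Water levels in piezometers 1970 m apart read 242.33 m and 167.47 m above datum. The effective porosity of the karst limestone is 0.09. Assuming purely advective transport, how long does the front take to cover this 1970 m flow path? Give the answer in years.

0.402

Convert K: 0.0368 cm/s × 864 = 31.80 m/day.
Hydraulic gradient i = (242.33 − 167.47) / 1970 = 74.86 / 1970 = 0.03800.
Darcy flux q = K · i = 31.80 × 0.03800 = 1.208 m/day.
Seepage velocity v = q / n_e = 1.208 / 0.09 = 13.42 m/day.
Travel time t = L / v = 1970 / 13.42 = 146.7 days = 0.4018 years.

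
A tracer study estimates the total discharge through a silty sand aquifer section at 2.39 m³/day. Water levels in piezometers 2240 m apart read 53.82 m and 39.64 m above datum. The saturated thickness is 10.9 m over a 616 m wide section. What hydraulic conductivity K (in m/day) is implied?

Cross-sectional area A = 616 × 10.9 = 6714 m².
Hydraulic gradient i = (53.82 − 39.64) / 2240 = 14.18 / 2240 = 0.006330.
From Q = K·A·i, K = Q / (A·i) = 2.39 / (6714 × 0.006330) = 0.05623 m/day.

0.0562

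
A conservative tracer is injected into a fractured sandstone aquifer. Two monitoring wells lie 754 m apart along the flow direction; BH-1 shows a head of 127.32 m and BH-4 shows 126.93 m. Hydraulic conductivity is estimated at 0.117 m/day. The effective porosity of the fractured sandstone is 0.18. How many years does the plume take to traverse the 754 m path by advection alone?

Hydraulic gradient i = (127.32 − 126.93) / 754 = 0.39 / 754 = 0.0005172.
Darcy flux q = K · i = 0.1170 × 0.0005172 = 6.052e-05 m/day.
Seepage velocity v = q / n_e = 6.052e-05 / 0.18 = 0.0003362 m/day.
Travel time t = L / v = 754 / 0.0003362 = 2.243e+06 days = 6140 years.

6140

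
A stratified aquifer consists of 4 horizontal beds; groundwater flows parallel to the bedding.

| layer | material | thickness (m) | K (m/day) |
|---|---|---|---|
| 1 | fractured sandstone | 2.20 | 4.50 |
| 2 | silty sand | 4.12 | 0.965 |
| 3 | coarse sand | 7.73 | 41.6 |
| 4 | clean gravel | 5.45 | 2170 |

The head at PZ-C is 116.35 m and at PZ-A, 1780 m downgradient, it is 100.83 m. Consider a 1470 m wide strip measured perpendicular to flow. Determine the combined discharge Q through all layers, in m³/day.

Flow is parallel to layering, so each bed carries its own Darcy discharge and the transmissivities add.
Σ(K_i·b_i) = 4.50×2.20 + 0.965×4.12 + 41.6×7.73 + 2170×5.45 = 12162 m²/day.
Hydraulic gradient i = (116.35 − 100.83) / 1780 = 15.52 / 1780 = 0.008719.
Q = Σ(K_i·b_i) · W · i = 12162 × 1470 × 0.008719 = 1.559e+05 m³/day.

156000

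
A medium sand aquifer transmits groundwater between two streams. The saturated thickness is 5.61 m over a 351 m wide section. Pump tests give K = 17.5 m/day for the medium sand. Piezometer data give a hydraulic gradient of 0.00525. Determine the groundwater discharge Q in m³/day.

181

Cross-sectional area A = 351 × 5.61 = 1969 m².
Hydraulic gradient i = 0.00525.
Darcy's law: Q = K · A · i = 17.50 × 1969 × 0.005250 = 180.9 m³/day.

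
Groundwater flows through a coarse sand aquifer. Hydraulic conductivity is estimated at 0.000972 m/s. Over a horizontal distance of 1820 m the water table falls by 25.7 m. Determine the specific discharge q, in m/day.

1.19

Convert K: 0.000972 m/s × 86400 = 83.98 m/day.
Hydraulic gradient i = Δh / L = 25.7 / 1820 = 0.01412.
Specific discharge q = K · i = 83.98 × 0.01412 = 1.186 m/day.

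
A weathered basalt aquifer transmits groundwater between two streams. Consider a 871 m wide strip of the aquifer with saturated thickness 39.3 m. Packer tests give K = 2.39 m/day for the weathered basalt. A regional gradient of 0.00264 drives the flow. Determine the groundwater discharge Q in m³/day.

Cross-sectional area A = 871 × 39.3 = 34230 m².
Hydraulic gradient i = 0.00264.
Darcy's law: Q = K · A · i = 2.390 × 34230 × 0.002640 = 216.0 m³/day.

216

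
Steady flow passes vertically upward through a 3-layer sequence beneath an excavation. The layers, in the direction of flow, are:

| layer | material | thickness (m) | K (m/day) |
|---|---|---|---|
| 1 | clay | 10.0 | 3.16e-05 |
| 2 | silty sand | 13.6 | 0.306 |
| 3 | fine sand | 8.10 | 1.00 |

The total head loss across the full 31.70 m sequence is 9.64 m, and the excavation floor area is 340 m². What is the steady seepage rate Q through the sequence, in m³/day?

0.0104

Flow is perpendicular to layering, so the layers act in series and the equivalent K is the thickness-weighted harmonic mean.
Total thickness L = 10.0 + 13.6 + 8.10 = 31.70 m.
Σ(b_i/K_i) = 10.0/3.16e-05 + 13.6/0.306 + 8.10/1.00 = 3.165e+05 d.
K_eq = L / Σ(b_i/K_i) = 31.70 / 3.165e+05 = 0.0001002 m/day.
Q = K_eq · A · (Δh/L) = 0.0001002 × 340 × (9.64/31.70) = 0.01036 m³/day.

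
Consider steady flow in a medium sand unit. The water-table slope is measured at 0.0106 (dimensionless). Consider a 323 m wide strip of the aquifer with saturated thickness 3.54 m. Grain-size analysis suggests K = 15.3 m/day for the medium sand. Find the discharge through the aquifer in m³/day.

185

Cross-sectional area A = 323 × 3.54 = 1143 m².
Hydraulic gradient i = 0.0106.
Darcy's law: Q = K · A · i = 15.30 × 1143 × 0.01060 = 185.4 m³/day.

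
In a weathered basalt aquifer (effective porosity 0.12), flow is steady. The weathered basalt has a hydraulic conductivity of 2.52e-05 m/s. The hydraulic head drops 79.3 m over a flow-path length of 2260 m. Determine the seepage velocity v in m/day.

Convert K: 2.52e-05 m/s × 86400 = 2.177 m/day.
Hydraulic gradient i = Δh / L = 79.3 / 2260 = 0.03509.
Darcy flux q = K · i = 2.177 × 0.03509 = 0.07640 m/day.
Seepage velocity v = q / n_e = 0.07640 / 0.12 = 0.6366 m/day.

0.637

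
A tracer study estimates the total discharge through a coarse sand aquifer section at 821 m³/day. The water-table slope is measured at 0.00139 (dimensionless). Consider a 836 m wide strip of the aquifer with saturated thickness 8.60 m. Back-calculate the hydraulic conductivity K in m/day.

82.2

Cross-sectional area A = 836 × 8.60 = 7190 m².
Hydraulic gradient i = 0.00139.
From Q = K·A·i, K = Q / (A·i) = 821 / (7190 × 0.001390) = 82.15 m/day.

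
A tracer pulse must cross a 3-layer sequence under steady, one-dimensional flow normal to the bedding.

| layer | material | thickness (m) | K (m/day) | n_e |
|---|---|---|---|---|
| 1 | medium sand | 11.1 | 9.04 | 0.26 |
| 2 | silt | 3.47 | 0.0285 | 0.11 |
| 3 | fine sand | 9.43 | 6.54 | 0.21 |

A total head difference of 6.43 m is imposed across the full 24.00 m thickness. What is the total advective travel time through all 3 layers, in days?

102

With flow normal to the layers, continuity requires the same specific discharge q through every layer.
Σ(b_i/K_i) = 11.1/9.04 + 3.47/0.0285 + 9.43/6.54 = 124.4 d.
q = Δh / Σ(b_i/K_i) = 6.43 / 124.4 = 0.05168 m/day.
In each layer the seepage velocity is v_i = q/n_i, so the layer transit time is t_i = b_i·n_i / q:
  layer 1 (medium sand): t_1 = 11.1 × 0.26 / 0.05168 = 55.85 d
  layer 2 (silt): t_2 = 3.47 × 0.11 / 0.05168 = 7.386 d
  layer 3 (fine sand): t_3 = 9.43 × 0.21 / 0.05168 = 38.32 d
Total t = Σ t_i = 101.6 days.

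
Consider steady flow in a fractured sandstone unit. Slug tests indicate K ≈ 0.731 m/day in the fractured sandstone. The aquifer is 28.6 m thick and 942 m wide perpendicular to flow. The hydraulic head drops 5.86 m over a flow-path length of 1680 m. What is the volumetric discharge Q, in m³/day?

68.7

Cross-sectional area A = 942 × 28.6 = 26941 m².
Hydraulic gradient i = Δh / L = 5.86 / 1680 = 0.003488.
Darcy's law: Q = K · A · i = 0.7310 × 26941 × 0.003488 = 68.69 m³/day.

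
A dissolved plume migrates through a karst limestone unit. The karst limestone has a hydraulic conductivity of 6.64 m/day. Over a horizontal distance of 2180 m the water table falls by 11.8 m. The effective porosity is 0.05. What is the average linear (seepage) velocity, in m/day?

Hydraulic gradient i = Δh / L = 11.8 / 2180 = 0.005413.
Darcy flux q = K · i = 6.640 × 0.005413 = 0.03594 m/day.
Seepage velocity v = q / n_e = 0.03594 / 0.05 = 0.7188 m/day.

0.719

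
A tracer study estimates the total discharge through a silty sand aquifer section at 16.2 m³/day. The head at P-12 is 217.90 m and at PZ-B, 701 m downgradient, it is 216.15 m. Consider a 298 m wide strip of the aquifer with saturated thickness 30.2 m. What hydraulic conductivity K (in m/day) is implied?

Cross-sectional area A = 298 × 30.2 = 9000 m².
Hydraulic gradient i = (217.90 − 216.15) / 701 = 1.75 / 701 = 0.002496.
From Q = K·A·i, K = Q / (A·i) = 16.2 / (9000 × 0.002496) = 0.7211 m/day.

0.721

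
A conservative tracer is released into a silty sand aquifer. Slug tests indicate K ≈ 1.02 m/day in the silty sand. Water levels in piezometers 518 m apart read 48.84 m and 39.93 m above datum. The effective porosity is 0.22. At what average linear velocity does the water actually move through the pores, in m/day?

0.0797

Hydraulic gradient i = (48.84 − 39.93) / 518 = 8.91 / 518 = 0.01720.
Darcy flux q = K · i = 1.020 × 0.01720 = 0.01754 m/day.
Seepage velocity v = q / n_e = 0.01754 / 0.22 = 0.07975 m/day.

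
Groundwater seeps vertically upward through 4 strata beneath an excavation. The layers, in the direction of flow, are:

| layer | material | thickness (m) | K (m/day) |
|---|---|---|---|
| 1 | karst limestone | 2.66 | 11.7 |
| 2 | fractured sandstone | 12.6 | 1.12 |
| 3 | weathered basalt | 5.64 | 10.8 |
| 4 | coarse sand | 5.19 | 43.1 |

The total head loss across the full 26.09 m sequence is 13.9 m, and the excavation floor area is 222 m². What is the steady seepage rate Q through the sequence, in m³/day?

255

Flow is perpendicular to layering, so the layers act in series and the equivalent K is the thickness-weighted harmonic mean.
Total thickness L = 2.66 + 12.6 + 5.64 + 5.19 = 26.09 m.
Σ(b_i/K_i) = 2.66/11.7 + 12.6/1.12 + 5.64/10.8 + 5.19/43.1 = 12.12 d.
K_eq = L / Σ(b_i/K_i) = 26.09 / 12.12 = 2.153 m/day.
Q = K_eq · A · (Δh/L) = 2.153 × 222 × (13.9/26.09) = 254.6 m³/day.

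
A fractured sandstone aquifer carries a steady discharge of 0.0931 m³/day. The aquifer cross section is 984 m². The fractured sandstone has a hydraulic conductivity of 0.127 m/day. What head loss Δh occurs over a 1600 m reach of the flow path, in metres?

From Q = K·A·i, i = Q / (K·A) = 0.0931 / (0.1270 × 984.0) = 0.0007450.
Head loss Δh = i · L = 0.0007450 × 1600 = 1.192 m.

1.19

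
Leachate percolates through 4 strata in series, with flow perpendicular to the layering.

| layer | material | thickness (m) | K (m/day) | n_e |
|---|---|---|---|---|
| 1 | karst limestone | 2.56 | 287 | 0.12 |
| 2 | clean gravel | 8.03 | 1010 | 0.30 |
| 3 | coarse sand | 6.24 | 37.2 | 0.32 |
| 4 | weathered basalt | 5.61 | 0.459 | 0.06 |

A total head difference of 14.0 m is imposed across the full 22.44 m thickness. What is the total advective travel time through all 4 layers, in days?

With flow normal to the layers, continuity requires the same specific discharge q through every layer.
Σ(b_i/K_i) = 2.56/287 + 8.03/1010 + 6.24/37.2 + 5.61/0.459 = 12.41 d.
q = Δh / Σ(b_i/K_i) = 14.0 / 12.41 = 1.128 m/day.
In each layer the seepage velocity is v_i = q/n_i, so the layer transit time is t_i = b_i·n_i / q:
  layer 1 (karst limestone): t_1 = 2.56 × 0.12 / 1.128 = 0.2722 d
  layer 2 (clean gravel): t_2 = 8.03 × 0.30 / 1.128 = 2.135 d
  layer 3 (coarse sand): t_3 = 6.24 × 0.32 / 1.128 = 1.770 d
  layer 4 (weathered basalt): t_4 = 5.61 × 0.06 / 1.128 = 0.2983 d
Total t = Σ t_i = 4.475 days.

4.47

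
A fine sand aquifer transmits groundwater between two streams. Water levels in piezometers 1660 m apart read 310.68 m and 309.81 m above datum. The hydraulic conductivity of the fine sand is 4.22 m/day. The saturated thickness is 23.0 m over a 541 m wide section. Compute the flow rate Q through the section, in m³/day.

Cross-sectional area A = 541 × 23.0 = 12443 m².
Hydraulic gradient i = (310.68 − 309.81) / 1660 = 0.87 / 1660 = 0.0005241.
Darcy's law: Q = K · A · i = 4.220 × 12443 × 0.0005241 = 27.52 m³/day.

27.5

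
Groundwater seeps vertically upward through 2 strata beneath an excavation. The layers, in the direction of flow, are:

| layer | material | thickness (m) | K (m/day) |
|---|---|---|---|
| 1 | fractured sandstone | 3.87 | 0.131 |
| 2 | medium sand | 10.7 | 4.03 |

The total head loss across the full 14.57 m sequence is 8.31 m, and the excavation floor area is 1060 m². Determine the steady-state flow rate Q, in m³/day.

274

Flow is perpendicular to layering, so the layers act in series and the equivalent K is the thickness-weighted harmonic mean.
Total thickness L = 3.87 + 10.7 = 14.57 m.
Σ(b_i/K_i) = 3.87/0.131 + 10.7/4.03 = 32.20 d.
K_eq = L / Σ(b_i/K_i) = 14.57 / 32.20 = 0.4525 m/day.
Q = K_eq · A · (Δh/L) = 0.4525 × 1060 × (8.31/14.57) = 273.6 m³/day.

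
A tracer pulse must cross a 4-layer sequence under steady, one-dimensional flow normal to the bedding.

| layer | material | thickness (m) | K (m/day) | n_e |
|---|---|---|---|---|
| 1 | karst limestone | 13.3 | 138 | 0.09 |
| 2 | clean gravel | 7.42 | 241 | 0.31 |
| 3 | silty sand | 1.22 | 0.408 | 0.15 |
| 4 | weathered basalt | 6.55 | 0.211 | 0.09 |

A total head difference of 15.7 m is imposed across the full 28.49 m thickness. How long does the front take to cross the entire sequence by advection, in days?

With flow normal to the layers, continuity requires the same specific discharge q through every layer.
Σ(b_i/K_i) = 13.3/138 + 7.42/241 + 1.22/0.408 + 6.55/0.211 = 34.16 d.
q = Δh / Σ(b_i/K_i) = 15.7 / 34.16 = 0.4596 m/day.
In each layer the seepage velocity is v_i = q/n_i, so the layer transit time is t_i = b_i·n_i / q:
  layer 1 (karst limestone): t_1 = 13.3 × 0.09 / 0.4596 = 2.604 d
  layer 2 (clean gravel): t_2 = 7.42 × 0.31 / 0.4596 = 5.005 d
  layer 3 (silty sand): t_3 = 1.22 × 0.15 / 0.4596 = 0.3982 d
  layer 4 (weathered basalt): t_4 = 6.55 × 0.09 / 0.4596 = 1.283 d
Total t = Σ t_i = 9.290 days.

9.29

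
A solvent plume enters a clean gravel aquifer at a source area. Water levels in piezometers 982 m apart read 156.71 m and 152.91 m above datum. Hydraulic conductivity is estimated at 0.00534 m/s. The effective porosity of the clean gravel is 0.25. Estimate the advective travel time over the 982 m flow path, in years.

0.376

Convert K: 0.00534 m/s × 86400 = 461.4 m/day.
Hydraulic gradient i = (156.71 − 152.91) / 982 = 3.8 / 982 = 0.003870.
Darcy flux q = K · i = 461.4 × 0.003870 = 1.785 m/day.
Seepage velocity v = q / n_e = 1.785 / 0.25 = 7.141 m/day.
Travel time t = L / v = 982 / 7.141 = 137.5 days = 0.3765 years.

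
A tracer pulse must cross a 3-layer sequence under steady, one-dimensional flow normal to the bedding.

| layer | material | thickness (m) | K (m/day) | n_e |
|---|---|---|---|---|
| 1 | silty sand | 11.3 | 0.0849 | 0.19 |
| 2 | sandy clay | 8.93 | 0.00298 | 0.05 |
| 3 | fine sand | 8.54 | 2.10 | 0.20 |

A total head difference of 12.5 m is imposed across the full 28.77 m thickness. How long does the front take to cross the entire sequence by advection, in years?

2.95

With flow normal to the layers, continuity requires the same specific discharge q through every layer.
Σ(b_i/K_i) = 11.3/0.0849 + 8.93/0.00298 + 8.54/2.10 = 3134 d.
q = Δh / Σ(b_i/K_i) = 12.5 / 3134 = 0.003989 m/day.
In each layer the seepage velocity is v_i = q/n_i, so the layer transit time is t_i = b_i·n_i / q:
  layer 1 (silty sand): t_1 = 11.3 × 0.19 / 0.003989 = 538.3 d
  layer 2 (sandy clay): t_2 = 8.93 × 0.05 / 0.003989 = 111.9 d
  layer 3 (fine sand): t_3 = 8.54 × 0.20 / 0.003989 = 428.2 d
Total t = Σ t_i = 1078 days = 2.953 years.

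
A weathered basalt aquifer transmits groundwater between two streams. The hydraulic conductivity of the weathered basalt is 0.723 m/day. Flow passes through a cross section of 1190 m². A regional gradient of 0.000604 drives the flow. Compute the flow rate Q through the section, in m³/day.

0.520

Hydraulic gradient i = 0.000604.
Darcy's law: Q = K · A · i = 0.7230 × 1190 × 0.0006040 = 0.5197 m³/day.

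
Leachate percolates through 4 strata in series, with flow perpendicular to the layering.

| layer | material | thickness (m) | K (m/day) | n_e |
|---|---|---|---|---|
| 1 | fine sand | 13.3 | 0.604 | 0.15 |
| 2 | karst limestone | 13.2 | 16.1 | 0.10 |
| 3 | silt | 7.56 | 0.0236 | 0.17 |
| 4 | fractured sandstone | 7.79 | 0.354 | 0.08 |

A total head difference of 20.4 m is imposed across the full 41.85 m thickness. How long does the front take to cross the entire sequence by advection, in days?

With flow normal to the layers, continuity requires the same specific discharge q through every layer.
Σ(b_i/K_i) = 13.3/0.604 + 13.2/16.1 + 7.56/0.0236 + 7.79/0.354 = 365.2 d.
q = Δh / Σ(b_i/K_i) = 20.4 / 365.2 = 0.05586 m/day.
In each layer the seepage velocity is v_i = q/n_i, so the layer transit time is t_i = b_i·n_i / q:
  layer 1 (fine sand): t_1 = 13.3 × 0.15 / 0.05586 = 35.71 d
  layer 2 (karst limestone): t_2 = 13.2 × 0.10 / 0.05586 = 23.63 d
  layer 3 (silt): t_3 = 7.56 × 0.17 / 0.05586 = 23.01 d
  layer 4 (fractured sandstone): t_4 = 7.79 × 0.08 / 0.05586 = 11.16 d
Total t = Σ t_i = 93.51 days.

93.5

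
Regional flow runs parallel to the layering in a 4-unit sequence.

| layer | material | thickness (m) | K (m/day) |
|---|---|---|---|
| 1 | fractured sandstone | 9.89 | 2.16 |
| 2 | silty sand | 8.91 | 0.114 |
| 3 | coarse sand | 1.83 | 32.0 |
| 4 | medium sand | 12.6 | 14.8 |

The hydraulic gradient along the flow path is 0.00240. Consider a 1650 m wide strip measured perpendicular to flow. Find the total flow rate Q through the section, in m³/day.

1060

Flow is parallel to layering, so each bed carries its own Darcy discharge and the transmissivities add.
Σ(K_i·b_i) = 2.16×9.89 + 0.114×8.91 + 32.0×1.83 + 14.8×12.6 = 267.4 m²/day.
Hydraulic gradient i = 0.00240.
Q = Σ(K_i·b_i) · W · i = 267.4 × 1650 × 0.002400 = 1059 m³/day.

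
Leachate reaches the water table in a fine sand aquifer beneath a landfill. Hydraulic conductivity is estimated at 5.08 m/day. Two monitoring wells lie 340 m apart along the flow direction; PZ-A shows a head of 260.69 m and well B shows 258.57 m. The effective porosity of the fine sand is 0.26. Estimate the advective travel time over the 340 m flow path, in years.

7.64

Hydraulic gradient i = (260.69 − 258.57) / 340 = 2.12 / 340 = 0.006235.
Darcy flux q = K · i = 5.080 × 0.006235 = 0.03168 m/day.
Seepage velocity v = q / n_e = 0.03168 / 0.26 = 0.1218 m/day.
Travel time t = L / v = 340 / 0.1218 = 2791 days = 7.641 years.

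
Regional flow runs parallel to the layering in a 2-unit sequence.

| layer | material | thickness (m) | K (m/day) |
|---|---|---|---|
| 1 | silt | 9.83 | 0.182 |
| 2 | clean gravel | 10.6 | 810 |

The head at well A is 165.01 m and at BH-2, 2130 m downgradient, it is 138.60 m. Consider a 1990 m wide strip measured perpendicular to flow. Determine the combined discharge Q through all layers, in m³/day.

Flow is parallel to layering, so each bed carries its own Darcy discharge and the transmissivities add.
Σ(K_i·b_i) = 0.182×9.83 + 810×10.6 = 8588 m²/day.
Hydraulic gradient i = (165.01 − 138.60) / 2130 = 26.41 / 2130 = 0.01240.
Q = Σ(K_i·b_i) · W · i = 8588 × 1990 × 0.01240 = 2.119e+05 m³/day.

212000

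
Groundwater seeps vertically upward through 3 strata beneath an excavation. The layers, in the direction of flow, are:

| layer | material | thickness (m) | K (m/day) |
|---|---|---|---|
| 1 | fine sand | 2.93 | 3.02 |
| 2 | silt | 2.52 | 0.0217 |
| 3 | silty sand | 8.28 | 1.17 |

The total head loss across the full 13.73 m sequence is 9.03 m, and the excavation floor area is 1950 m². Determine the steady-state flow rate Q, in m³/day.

Flow is perpendicular to layering, so the layers act in series and the equivalent K is the thickness-weighted harmonic mean.
Total thickness L = 2.93 + 2.52 + 8.28 = 13.73 m.
Σ(b_i/K_i) = 2.93/3.02 + 2.52/0.0217 + 8.28/1.17 = 124.2 d.
K_eq = L / Σ(b_i/K_i) = 13.73 / 124.2 = 0.1106 m/day.
Q = K_eq · A · (Δh/L) = 0.1106 × 1950 × (9.03/13.73) = 141.8 m³/day.

142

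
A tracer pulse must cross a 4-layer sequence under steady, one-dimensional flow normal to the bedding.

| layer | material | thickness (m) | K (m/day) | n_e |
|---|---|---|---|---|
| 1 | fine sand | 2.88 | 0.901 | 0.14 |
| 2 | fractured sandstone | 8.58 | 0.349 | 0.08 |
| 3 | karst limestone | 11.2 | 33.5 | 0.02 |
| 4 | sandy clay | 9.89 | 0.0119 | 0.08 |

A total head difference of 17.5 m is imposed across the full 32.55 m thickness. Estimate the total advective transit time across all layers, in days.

103

With flow normal to the layers, continuity requires the same specific discharge q through every layer.
Σ(b_i/K_i) = 2.88/0.901 + 8.58/0.349 + 11.2/33.5 + 9.89/0.0119 = 859.2 d.
q = Δh / Σ(b_i/K_i) = 17.5 / 859.2 = 0.02037 m/day.
In each layer the seepage velocity is v_i = q/n_i, so the layer transit time is t_i = b_i·n_i / q:
  layer 1 (fine sand): t_1 = 2.88 × 0.14 / 0.02037 = 19.80 d
  layer 2 (fractured sandstone): t_2 = 8.58 × 0.08 / 0.02037 = 33.70 d
  layer 3 (karst limestone): t_3 = 11.2 × 0.02 / 0.02037 = 11.00 d
  layer 4 (sandy clay): t_4 = 9.89 × 0.08 / 0.02037 = 38.85 d
Total t = Σ t_i = 103.3 days.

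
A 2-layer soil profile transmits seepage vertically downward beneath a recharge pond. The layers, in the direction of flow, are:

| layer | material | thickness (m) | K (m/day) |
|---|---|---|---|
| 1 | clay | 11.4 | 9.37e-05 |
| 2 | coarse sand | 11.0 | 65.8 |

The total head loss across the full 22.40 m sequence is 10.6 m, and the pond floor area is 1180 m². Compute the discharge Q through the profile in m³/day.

Flow is perpendicular to layering, so the layers act in series and the equivalent K is the thickness-weighted harmonic mean.
Total thickness L = 11.4 + 11.0 = 22.40 m.
Σ(b_i/K_i) = 11.4/9.37e-05 + 11.0/65.8 = 1.217e+05 d.
K_eq = L / Σ(b_i/K_i) = 22.40 / 1.217e+05 = 0.0001841 m/day.
Q = K_eq · A · (Δh/L) = 0.0001841 × 1180 × (10.6/22.40) = 0.1028 m³/day.

0.103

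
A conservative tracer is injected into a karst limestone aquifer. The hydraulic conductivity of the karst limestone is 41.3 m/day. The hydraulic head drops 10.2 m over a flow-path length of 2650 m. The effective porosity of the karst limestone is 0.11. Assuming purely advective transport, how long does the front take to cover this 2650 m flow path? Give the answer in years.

5.02

Hydraulic gradient i = Δh / L = 10.2 / 2650 = 0.003849.
Darcy flux q = K · i = 41.30 × 0.003849 = 0.1590 m/day.
Seepage velocity v = q / n_e = 0.1590 / 0.11 = 1.445 m/day.
Travel time t = L / v = 2650 / 1.445 = 1834 days = 5.020 years.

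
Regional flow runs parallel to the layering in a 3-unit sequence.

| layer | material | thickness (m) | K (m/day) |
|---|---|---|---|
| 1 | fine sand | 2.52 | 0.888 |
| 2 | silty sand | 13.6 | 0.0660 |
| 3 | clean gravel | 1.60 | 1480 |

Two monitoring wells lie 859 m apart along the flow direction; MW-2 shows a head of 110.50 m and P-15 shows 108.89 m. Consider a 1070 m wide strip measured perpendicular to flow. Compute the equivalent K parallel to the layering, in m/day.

134

Flow is parallel to layering, so each bed carries its own Darcy discharge and the transmissivities add.
Σ(K_i·b_i) = 0.888×2.52 + 0.0660×13.6 + 1480×1.60 = 2371 m²/day.
Total thickness b = 17.72 m, so K_eq = Σ(K_i·b_i)/b = 133.8 m/day.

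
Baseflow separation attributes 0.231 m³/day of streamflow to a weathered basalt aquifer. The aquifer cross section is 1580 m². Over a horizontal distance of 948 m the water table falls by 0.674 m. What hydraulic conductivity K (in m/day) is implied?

0.206

Hydraulic gradient i = Δh / L = 0.674 / 948 = 0.0007110.
From Q = K·A·i, K = Q / (A·i) = 0.231 / (1580 × 0.0007110) = 0.2056 m/day.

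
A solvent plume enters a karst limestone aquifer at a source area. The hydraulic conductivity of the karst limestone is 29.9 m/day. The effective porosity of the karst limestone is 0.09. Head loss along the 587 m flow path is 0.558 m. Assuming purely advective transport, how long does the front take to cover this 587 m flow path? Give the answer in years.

5.09

Hydraulic gradient i = Δh / L = 0.558 / 587 = 0.0009506.
Darcy flux q = K · i = 29.90 × 0.0009506 = 0.02842 m/day.
Seepage velocity v = q / n_e = 0.02842 / 0.09 = 0.3158 m/day.
Travel time t = L / v = 587 / 0.3158 = 1859 days = 5.089 years.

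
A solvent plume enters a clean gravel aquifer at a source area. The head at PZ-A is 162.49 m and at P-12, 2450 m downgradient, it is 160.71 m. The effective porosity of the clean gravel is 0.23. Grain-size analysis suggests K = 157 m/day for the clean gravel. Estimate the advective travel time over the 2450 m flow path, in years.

Hydraulic gradient i = (162.49 − 160.71) / 2450 = 1.78 / 2450 = 0.0007265.
Darcy flux q = K · i = 157.0 × 0.0007265 = 0.1141 m/day.
Seepage velocity v = q / n_e = 0.1141 / 0.23 = 0.4959 m/day.
Travel time t = L / v = 2450 / 0.4959 = 4940 days = 13.53 years.

13.5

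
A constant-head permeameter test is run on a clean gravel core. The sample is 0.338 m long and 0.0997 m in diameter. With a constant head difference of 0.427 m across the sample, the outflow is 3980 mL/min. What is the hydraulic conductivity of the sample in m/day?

581

Cross-sectional area A = π·(d/2)² = π × (0.0997/2)² = 0.007807 m².
Convert discharge: 3980 mL/min = 6.633e-05 m³/s.
Darcy's law rearranged: K = Q·L / (A·Δh) = 6.633e-05 × 0.338 / (0.007807 × 0.427) = 0.006726 m/s = 581.1 m/day.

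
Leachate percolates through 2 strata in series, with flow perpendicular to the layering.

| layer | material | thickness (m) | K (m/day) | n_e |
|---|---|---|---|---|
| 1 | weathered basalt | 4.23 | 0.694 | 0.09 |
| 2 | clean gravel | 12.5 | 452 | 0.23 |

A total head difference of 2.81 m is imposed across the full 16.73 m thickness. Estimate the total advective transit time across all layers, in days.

7.09

With flow normal to the layers, continuity requires the same specific discharge q through every layer.
Σ(b_i/K_i) = 4.23/0.694 + 12.5/452 = 6.123 d.
q = Δh / Σ(b_i/K_i) = 2.81 / 6.123 = 0.4589 m/day.
In each layer the seepage velocity is v_i = q/n_i, so the layer transit time is t_i = b_i·n_i / q:
  layer 1 (weathered basalt): t_1 = 4.23 × 0.09 / 0.4589 = 0.8295 d
  layer 2 (clean gravel): t_2 = 12.5 × 0.23 / 0.4589 = 6.264 d
Total t = Σ t_i = 7.094 days.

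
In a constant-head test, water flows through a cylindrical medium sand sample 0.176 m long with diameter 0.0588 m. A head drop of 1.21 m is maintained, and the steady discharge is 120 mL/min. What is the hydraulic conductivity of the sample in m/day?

9.26

Cross-sectional area A = π·(d/2)² = π × (0.0588/2)² = 0.002715 m².
Convert discharge: 120 mL/min = 2.000e-06 m³/s.
Darcy's law rearranged: K = Q·L / (A·Δh) = 2.000e-06 × 0.176 / (0.002715 × 1.21) = 0.0001071 m/s = 9.256 m/day.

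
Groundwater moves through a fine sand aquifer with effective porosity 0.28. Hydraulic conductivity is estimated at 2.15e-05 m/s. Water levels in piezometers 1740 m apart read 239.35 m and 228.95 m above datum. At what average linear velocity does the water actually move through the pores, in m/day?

Convert K: 2.15e-05 m/s × 86400 = 1.858 m/day.
Hydraulic gradient i = (239.35 − 228.95) / 1740 = 10.4 / 1740 = 0.005977.
Darcy flux q = K · i = 1.858 × 0.005977 = 0.01110 m/day.
Seepage velocity v = q / n_e = 0.01110 / 0.28 = 0.03965 m/day.

0.0397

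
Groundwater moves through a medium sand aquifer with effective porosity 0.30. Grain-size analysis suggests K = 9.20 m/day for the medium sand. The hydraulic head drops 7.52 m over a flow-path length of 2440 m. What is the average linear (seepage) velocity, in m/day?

0.0945

Hydraulic gradient i = Δh / L = 7.52 / 2440 = 0.003082.
Darcy flux q = K · i = 9.200 × 0.003082 = 0.02835 m/day.
Seepage velocity v = q / n_e = 0.02835 / 0.30 = 0.09451 m/day.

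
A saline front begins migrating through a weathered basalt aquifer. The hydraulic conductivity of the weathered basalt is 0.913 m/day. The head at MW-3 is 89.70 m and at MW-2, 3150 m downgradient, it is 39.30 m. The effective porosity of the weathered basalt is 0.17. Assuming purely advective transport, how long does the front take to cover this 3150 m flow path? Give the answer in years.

100

Hydraulic gradient i = (89.70 − 39.30) / 3150 = 50.4 / 3150 = 0.01600.
Darcy flux q = K · i = 0.9130 × 0.01600 = 0.01461 m/day.
Seepage velocity v = q / n_e = 0.01461 / 0.17 = 0.08593 m/day.
Travel time t = L / v = 3150 / 0.08593 = 36658 days = 100.4 years.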